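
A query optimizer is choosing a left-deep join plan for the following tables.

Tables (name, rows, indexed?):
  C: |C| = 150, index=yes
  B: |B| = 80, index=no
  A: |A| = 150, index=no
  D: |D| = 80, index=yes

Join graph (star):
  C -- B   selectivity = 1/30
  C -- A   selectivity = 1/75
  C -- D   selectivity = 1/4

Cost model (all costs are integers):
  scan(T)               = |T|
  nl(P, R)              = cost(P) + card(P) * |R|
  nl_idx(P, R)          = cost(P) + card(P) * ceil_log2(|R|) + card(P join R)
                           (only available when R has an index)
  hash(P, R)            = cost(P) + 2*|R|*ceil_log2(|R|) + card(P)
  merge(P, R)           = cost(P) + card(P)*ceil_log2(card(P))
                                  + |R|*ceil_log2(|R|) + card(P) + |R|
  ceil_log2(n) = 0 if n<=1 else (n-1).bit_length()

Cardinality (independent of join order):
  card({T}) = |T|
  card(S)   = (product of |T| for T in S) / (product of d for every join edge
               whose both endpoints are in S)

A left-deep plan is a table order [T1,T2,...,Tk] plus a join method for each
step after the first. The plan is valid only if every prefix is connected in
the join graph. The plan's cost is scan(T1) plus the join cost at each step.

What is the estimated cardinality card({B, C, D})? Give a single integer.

Tables in S: B(80), C(150), D(80)
Edges inside S: C-B(d=30), C-D(d=4)
numerator = 80 * 150 * 80 = 960000
denominator = 30 * 4 = 120
card(S) = 960000 / 120 = 8000

8000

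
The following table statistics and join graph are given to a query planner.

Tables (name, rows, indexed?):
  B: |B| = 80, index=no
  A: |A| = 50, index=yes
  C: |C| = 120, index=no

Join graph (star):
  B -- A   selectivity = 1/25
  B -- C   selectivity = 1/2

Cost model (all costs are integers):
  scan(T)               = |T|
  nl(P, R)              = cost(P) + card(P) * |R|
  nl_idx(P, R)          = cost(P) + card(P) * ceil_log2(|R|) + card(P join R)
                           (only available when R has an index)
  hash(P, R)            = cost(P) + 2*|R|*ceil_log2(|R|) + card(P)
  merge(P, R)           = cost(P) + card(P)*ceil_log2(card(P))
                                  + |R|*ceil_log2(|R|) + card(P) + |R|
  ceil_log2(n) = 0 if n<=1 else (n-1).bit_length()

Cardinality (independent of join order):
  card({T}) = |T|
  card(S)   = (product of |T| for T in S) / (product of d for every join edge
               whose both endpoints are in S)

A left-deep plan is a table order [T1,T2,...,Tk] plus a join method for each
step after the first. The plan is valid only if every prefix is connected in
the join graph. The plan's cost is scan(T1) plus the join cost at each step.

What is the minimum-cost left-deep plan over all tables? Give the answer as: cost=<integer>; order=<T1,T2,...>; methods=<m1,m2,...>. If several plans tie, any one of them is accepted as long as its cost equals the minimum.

Selinger DP (subsets sized 1..n):
  {B}: scan cost=80, card=80
  {A}: scan cost=50, card=50
  {C}: scan cost=120, card=120
  {AB}: card=160; try (A,nl_idx)→720, (A,hash)→760, (B,merge)→1040, (A,merge)→1070, (B,hash)→1220, (B,nl)→4050 …(+1); best=720 via (A,nl_idx)
  {BC}: card=4800; try (B,hash)→1360, (C,merge)→1680, (B,merge)→1720, (C,hash)→1840, (C,nl)→9680, (B,nl)→9720; best=1360 via (B,hash)
  {ABC}: card=9600; try (C,hash)→2560, (C,merge)→3120, (A,hash)→6760, (C,nl)→19920, (A,nl_idx)→39760, (A,merge)→68910 …(+1); best=2560 via (C,hash)

cost=2560; order=B,A,C; methods=nl_idx,hash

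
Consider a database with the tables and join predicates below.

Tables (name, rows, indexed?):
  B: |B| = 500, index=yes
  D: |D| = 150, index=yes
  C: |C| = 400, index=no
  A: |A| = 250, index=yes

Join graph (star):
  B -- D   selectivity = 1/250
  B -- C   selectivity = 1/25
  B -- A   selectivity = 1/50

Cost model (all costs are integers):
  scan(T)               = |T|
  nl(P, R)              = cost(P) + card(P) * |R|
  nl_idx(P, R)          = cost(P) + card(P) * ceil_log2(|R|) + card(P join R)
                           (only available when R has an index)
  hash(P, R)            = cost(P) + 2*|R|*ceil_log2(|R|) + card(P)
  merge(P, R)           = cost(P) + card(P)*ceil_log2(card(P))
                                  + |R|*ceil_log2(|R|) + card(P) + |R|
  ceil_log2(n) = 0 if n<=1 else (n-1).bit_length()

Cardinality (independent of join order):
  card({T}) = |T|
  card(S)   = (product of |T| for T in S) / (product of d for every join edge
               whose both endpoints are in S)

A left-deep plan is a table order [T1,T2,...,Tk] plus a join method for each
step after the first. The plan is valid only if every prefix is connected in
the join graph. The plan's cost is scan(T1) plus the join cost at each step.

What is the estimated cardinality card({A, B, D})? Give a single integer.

Tables in S: A(250), B(500), D(150)
Edges inside S: B-D(d=250), B-A(d=50)
numerator = 250 * 500 * 150 = 18750000
denominator = 250 * 50 = 12500
card(S) = 18750000 / 12500 = 1500

1500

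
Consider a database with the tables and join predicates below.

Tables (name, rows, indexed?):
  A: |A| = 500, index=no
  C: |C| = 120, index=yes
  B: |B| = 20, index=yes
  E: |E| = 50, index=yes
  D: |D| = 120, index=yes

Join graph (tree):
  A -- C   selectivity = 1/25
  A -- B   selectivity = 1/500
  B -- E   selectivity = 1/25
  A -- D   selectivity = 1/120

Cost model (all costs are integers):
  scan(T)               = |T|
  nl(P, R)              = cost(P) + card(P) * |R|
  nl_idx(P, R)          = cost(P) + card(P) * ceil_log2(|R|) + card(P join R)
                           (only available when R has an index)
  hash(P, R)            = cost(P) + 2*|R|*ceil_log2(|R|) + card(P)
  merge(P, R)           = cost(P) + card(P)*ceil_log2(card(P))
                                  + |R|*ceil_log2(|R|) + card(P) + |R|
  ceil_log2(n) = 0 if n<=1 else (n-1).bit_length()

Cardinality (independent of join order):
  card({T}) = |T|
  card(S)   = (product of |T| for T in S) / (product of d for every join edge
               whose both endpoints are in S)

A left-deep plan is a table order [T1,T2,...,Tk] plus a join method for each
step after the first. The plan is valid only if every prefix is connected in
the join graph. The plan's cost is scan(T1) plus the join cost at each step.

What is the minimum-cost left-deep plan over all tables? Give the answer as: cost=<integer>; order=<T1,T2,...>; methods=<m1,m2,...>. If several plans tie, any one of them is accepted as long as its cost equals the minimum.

cost=1992; order=A,B,D,E,C; methods=hash,nl_idx,nl_idx,nl_idx

Selinger DP (subsets sized 1..n):
  {A}: scan cost=500, card=500
  {C}: scan cost=120, card=120
  {B}: scan cost=20, card=20
  {E}: scan cost=50, card=50
  {D}: scan cost=120, card=120
  {AC}: card=2400; try (C,hash)→2680, (A,merge)→6080, (C,nl_idx)→6400, (C,merge)→6460, (A,hash)→9240, (A,nl)→60120 …(+1); best=2680 via (C,hash)
  {AB}: card=20; try (B,hash)→1200, (B,nl_idx)→3020, (A,merge)→5140, (B,merge)→5620, (A,hash)→9040, (A,nl)→10020 …(+1); best=1200 via (B,hash)
  {AD}: card=500; try (D,hash)→2680, (D,nl_idx)→4500, (A,merge)→6080, (D,merge)→6460, (A,hash)→9240, (A,nl)→60120 …(+1); best=2680 via (D,hash)
  {BE}: card=40; try (E,nl_idx)→180, (B,hash)→300, (B,nl_idx)→340, (E,merge)→490, (B,merge)→520, (E,hash)→640 …(+2); best=180 via (E,nl_idx)
  {ABC}: card=96; try (C,nl_idx)→1436, (C,merge)→2280, (C,hash)→2900, (C,nl)→3600, (B,hash)→5280, (B,nl_idx)→14776 …(+2); best=1436 via (C,nl_idx)
  {ACD}: card=2400; try (C,hash)→4860, (D,hash)→6760, (C,nl_idx)→8580, (C,merge)→8640, (D,nl_idx)→21880, (D,merge)→34840 …(+2); best=4860 via (C,hash)
  {ABE}: card=40; try (E,nl_idx)→1360, (E,merge)→1670, (E,hash)→1820, (E,nl)→2200, (A,merge)→5460, (A,hash)→9220 …(+1); best=1360 via (E,nl_idx)
  {ABD}: card=20; try (D,nl_idx)→1360, (D,merge)→2280, (D,hash)→2900, (B,hash)→3380, (D,nl)→3600, (B,nl_idx)→5200 …(+2); best=1360 via (D,nl_idx)
  {ABCE}: card=192; try (C,nl_idx)→1832, (E,hash)→2132, (E,nl_idx)→2204, (E,merge)→2554, (C,merge)→2600, (C,hash)→3080 …(+2); best=1832 via (C,nl_idx)
  {ABCD}: card=96; try (C,nl_idx)→1596, (D,nl_idx)→2204, (C,merge)→2440, (C,hash)→3060, (D,merge)→3164, (D,hash)→3212 …(+6); best=1596 via (C,nl_idx)
  {ABDE}: card=40; try (E,nl_idx)→1520, (D,nl_idx)→1680, (E,merge)→1830, (E,hash)→1980, (E,nl)→2360, (D,merge)→2600 …(+2); best=1520 via (E,nl_idx)
  {ABCDE}: card=192; try (C,nl_idx)→1992, (E,hash)→2292, (E,nl_idx)→2364, (E,merge)→2714, (C,merge)→2760, (C,hash)→3240 …(+6); best=1992 via (C,nl_idx)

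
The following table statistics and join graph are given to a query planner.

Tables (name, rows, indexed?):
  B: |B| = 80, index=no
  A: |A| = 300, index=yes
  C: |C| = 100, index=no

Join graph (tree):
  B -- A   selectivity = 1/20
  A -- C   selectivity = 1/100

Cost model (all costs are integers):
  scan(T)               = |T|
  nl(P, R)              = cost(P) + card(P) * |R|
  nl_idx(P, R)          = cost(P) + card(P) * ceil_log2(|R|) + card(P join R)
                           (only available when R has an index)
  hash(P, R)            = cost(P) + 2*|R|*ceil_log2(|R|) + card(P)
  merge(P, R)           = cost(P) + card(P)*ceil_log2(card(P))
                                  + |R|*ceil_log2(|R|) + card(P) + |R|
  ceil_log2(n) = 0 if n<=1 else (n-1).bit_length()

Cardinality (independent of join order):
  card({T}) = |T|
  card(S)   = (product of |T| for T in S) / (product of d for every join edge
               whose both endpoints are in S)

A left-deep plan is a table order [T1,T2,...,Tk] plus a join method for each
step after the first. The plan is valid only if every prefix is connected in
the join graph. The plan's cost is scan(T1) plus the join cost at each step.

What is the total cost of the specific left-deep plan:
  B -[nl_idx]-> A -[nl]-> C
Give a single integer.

122000

step 1: scan B: cost=80, card=80
step 2: join A via nl_idx
    card(P join A) = 80*300/(20) = 1200
    cost = 80 + 80*9 + 1200 = 2000
step 3: join C via nl
    card(P join C) = 1200*100/(100) = 1200
    cost = 2000 + 1200*100 = 122000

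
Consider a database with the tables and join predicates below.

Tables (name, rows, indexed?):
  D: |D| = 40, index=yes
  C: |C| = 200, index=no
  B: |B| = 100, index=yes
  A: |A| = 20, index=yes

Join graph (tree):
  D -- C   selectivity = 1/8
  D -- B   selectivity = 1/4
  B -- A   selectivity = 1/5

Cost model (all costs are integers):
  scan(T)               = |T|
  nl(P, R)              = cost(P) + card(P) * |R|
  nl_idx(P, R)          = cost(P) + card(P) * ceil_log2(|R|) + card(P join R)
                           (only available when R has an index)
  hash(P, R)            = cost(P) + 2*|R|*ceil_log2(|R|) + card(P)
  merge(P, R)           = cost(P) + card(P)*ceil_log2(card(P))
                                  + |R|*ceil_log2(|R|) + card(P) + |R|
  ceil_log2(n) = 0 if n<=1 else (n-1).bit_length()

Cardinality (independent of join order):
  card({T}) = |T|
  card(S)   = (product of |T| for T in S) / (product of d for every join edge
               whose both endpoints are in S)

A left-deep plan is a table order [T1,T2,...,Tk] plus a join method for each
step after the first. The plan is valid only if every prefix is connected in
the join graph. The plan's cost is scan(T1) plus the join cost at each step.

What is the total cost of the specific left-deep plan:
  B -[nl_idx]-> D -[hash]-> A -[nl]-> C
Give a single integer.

802900

step 1: scan B: cost=100, card=100
step 2: join D via nl_idx
    card(P join D) = 100*40/(4) = 1000
    cost = 100 + 100*6 + 1000 = 1700
step 3: join A via hash
    card(P join A) = 1000*20/(5) = 4000
    cost = 1700 + 2*20*5 + 1000 = 2900
step 4: join C via nl
    card(P join C) = 4000*200/(8) = 100000
    cost = 2900 + 4000*200 = 802900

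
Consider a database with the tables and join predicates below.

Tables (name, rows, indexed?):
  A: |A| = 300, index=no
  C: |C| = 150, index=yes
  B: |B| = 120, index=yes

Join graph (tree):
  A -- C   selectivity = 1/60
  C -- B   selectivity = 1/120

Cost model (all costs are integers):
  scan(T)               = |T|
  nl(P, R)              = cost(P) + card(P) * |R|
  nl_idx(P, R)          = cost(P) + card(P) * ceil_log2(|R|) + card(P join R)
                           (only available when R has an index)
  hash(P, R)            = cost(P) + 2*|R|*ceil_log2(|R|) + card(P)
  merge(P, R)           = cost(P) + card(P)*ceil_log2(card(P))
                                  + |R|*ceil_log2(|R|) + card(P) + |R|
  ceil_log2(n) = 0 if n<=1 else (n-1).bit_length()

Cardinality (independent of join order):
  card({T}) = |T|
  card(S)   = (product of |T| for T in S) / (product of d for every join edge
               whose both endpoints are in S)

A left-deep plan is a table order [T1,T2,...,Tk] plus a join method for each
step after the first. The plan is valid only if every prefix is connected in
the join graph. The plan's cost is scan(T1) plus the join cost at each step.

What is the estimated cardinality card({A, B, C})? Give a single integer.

Tables in S: A(300), B(120), C(150)
Edges inside S: A-C(d=60), C-B(d=120)
numerator = 300 * 120 * 150 = 5400000
denominator = 60 * 120 = 7200
card(S) = 5400000 / 7200 = 750

750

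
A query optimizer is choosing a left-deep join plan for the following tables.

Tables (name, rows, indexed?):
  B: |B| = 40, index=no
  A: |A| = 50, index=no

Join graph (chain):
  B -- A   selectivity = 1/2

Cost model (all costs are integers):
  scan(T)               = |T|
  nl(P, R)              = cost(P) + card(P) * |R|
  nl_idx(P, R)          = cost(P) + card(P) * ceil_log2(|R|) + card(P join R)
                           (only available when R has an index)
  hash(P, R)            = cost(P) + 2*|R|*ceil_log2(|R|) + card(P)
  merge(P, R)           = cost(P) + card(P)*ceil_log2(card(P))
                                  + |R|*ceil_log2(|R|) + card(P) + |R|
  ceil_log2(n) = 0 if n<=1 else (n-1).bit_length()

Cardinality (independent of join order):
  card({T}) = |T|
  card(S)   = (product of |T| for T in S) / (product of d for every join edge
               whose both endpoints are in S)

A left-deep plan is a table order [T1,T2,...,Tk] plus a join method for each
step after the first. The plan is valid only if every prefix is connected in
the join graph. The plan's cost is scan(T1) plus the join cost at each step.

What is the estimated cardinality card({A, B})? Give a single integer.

1000

Tables in S: A(50), B(40)
Edges inside S: B-A(d=2)
numerator = 50 * 40 = 2000
denominator = 2 = 2
card(S) = 2000 / 2 = 1000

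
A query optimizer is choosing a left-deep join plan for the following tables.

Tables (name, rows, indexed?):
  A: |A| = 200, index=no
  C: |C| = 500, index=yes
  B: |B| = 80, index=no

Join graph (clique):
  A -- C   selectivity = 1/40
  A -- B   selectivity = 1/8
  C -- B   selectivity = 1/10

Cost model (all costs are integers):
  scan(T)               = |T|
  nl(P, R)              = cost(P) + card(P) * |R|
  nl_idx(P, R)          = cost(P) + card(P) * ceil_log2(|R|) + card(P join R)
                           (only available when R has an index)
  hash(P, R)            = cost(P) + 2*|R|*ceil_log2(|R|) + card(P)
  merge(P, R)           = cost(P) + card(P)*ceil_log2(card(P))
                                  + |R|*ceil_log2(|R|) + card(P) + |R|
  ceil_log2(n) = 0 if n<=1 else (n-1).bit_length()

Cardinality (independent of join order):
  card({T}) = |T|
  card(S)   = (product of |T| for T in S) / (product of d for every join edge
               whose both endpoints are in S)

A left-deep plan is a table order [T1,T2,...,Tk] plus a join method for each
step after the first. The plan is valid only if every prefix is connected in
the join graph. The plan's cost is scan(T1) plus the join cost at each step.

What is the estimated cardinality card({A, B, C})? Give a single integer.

2500

Tables in S: A(200), B(80), C(500)
Edges inside S: A-C(d=40), A-B(d=8), C-B(d=10)
numerator = 200 * 80 * 500 = 8000000
denominator = 40 * 8 * 10 = 3200
card(S) = 8000000 / 3200 = 2500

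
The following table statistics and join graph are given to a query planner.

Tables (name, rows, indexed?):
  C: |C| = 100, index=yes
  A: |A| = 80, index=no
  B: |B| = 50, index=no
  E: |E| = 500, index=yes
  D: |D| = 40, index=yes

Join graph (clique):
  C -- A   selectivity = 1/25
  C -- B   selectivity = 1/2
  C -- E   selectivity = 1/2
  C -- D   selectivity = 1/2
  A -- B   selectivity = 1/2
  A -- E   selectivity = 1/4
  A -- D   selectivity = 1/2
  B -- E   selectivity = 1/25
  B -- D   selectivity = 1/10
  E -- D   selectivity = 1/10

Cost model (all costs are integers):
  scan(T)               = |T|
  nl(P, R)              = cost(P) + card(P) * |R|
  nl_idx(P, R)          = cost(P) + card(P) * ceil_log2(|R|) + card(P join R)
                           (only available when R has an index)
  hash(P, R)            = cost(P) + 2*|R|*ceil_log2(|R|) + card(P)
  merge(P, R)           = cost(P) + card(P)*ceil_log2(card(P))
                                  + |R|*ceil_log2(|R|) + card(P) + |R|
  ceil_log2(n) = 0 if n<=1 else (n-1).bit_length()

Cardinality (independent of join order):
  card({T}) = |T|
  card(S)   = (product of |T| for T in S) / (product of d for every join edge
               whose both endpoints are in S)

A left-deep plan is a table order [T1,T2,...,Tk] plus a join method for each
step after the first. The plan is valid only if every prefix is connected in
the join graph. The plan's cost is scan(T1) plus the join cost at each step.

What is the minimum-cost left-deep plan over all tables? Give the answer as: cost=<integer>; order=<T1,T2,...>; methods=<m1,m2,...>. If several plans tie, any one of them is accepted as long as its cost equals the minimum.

Selinger DP (subsets sized 1..n):
  {C}: scan cost=100, card=100
  {A}: scan cost=80, card=80
  {B}: scan cost=50, card=50
  {E}: scan cost=500, card=500
  {D}: scan cost=40, card=40
  {AC}: card=320; try (C,nl_idx)→960, (A,hash)→1320, (C,merge)→1520, (A,merge)→1540, (C,hash)→1560, (C,nl)→8080 …(+1); best=960 via (C,nl_idx)
  {BC}: card=2500; try (B,hash)→800, (C,merge)→1200, (B,merge)→1250, (C,hash)→1500, (C,nl_idx)→2900, (C,nl)→5050 …(+1); best=800 via (B,hash)
  {CE}: card=25000; try (C,hash)→2400, (E,merge)→5900, (C,merge)→6300, (E,hash)→9200, (E,nl_idx)→26000, (C,nl_idx)→29000 …(+2); best=2400 via (C,hash)
  {CD}: card=2000; try (D,hash)→680, (C,merge)→1120, (D,merge)→1180, (C,hash)→1480, (C,nl_idx)→2320, (D,nl_idx)→2700 …(+2); best=680 via (D,hash)
  {AB}: card=2000; try (B,hash)→760, (A,merge)→1040, (B,merge)→1070, (A,hash)→1220, (A,nl)→4050, (B,nl)→4080; best=760 via (B,hash)
  {AE}: card=10000; try (A,hash)→2120, (E,merge)→5720, (A,merge)→6140, (E,hash)→9160, (E,nl_idx)→10800, (E,nl)→40080 …(+1); best=2120 via (A,hash)
  {AD}: card=1600; try (D,hash)→640, (A,merge)→960, (D,merge)→1000, (A,hash)→1200, (D,nl_idx)→2160, (A,nl)→3240 …(+1); best=640 via (D,hash)
  {BE}: card=1000; try (E,nl_idx)→1500, (B,hash)→1600, (E,merge)→5400, (B,merge)→5850, (E,hash)→9100, (E,nl)→25050 …(+1); best=1500 via (E,nl_idx)
  {BD}: card=200; try (D,nl_idx)→550, (D,hash)→580, (B,merge)→670, (D,merge)→680, (B,hash)→680, (B,nl)→2040 …(+1); best=550 via (D,nl_idx)
  {DE}: card=2000; try (D,hash)→1480, (E,nl_idx)→2400, (E,merge)→5320, (D,nl_idx)→5500, (D,merge)→5780, (E,hash)→9080 …(+2); best=1480 via (D,hash)
  {ABC}: card=4000; try (B,hash)→1880, (C,hash)→4160, (A,hash)→4420, (B,merge)→4510, (B,nl)→16960, (C,nl_idx)→18760 …(+4); best=1880 via (B,hash)
  {ACE}: card=20000; try (E,merge)→9160, (E,hash)→10280, (C,hash)→13520, (E,nl_idx)→23840, (A,hash)→28520, (C,nl_idx)→92120 …(+5); best=9160 via (E,merge)
  {ACD}: card=3200; try (D,hash)→1760, (C,hash)→3640, (A,hash)→3800, (D,merge)→4440, (D,nl_idx)→6080, (D,nl)→13760 …(+5); best=1760 via (D,hash)
  {BCE}: card=25000; try (C,hash)→3900, (E,hash)→12300, (C,merge)→13300, (B,hash)→28000, (C,nl_idx)→33500, (E,merge)→38300 …(+5); best=3900 via (C,hash)
  {BCD}: card=5000; try (C,hash)→2150, (C,merge)→3150, (B,hash)→3280, (D,hash)→3780, (C,nl_idx)→6950, (C,nl)→20550 …(+5); best=2150 via (C,hash)
  {CDE}: card=50000; try (C,hash)→4880, (E,hash)→11680, (C,merge)→26280, (D,hash)→27880, (E,merge)→29680, (C,nl_idx)→65480 …(+6); best=4880 via (C,hash)
  {ABE}: card=10000; try (A,hash)→3620, (E,hash)→11760, (B,hash)→12720, (A,merge)→13140, (E,nl_idx)→28760, (E,merge)→29760 …(+4); best=3620 via (A,hash)
  {ABD}: card=4000; try (A,hash)→1870, (B,hash)→2840, (A,merge)→2990, (D,hash)→3240, (A,nl)→16550, (D,nl_idx)→16760 …(+4); best=1870 via (A,hash)
  {ADE}: card=20000; try (A,hash)→4600, (E,hash)→11240, (D,hash)→12600, (E,merge)→24840, (A,merge)→26120, (E,nl_idx)→35040 …(+5); best=4600 via (A,hash)
  {BDE}: card=400; try (E,nl_idx)→2750, (D,hash)→2980, (B,hash)→4080, (E,merge)→7350, (D,nl_idx)→7900, (E,hash)→9750 …(+5); best=2750 via (E,nl_idx)
  {ABCE}: card=10000; try (E,hash)→14880, (C,hash)→15020, (B,hash)→29760, (A,hash)→30020, (E,nl_idx)→47880, (E,merge)→58880 …(+8); best=14880 via (E,hash)
  {ABCD}: card=4000; try (B,hash)→5560, (D,hash)→6360, (C,hash)→7270, (A,hash)→8270, (D,nl_idx)→29880, (C,nl_idx)→33870 …(+8); best=5560 via (B,hash)
  {ACDE}: card=20000; try (E,hash)→13960, (C,hash)→26000, (D,hash)→29640, (E,merge)→48360, (E,nl_idx)→50560, (A,hash)→56000 …(+9); best=13960 via (E,hash)
  {BCDE}: card=5000; try (C,hash)→4550, (C,merge)→7550, (C,nl_idx)→10550, (E,hash)→16150, (D,hash)→29380, (C,nl)→42750 …(+9); best=4550 via (C,hash)
  {ABDE}: card=2000; try (A,hash)→4270, (A,merge)→7390, (D,hash)→14100, (E,hash)→14870, (B,hash)→25200, (A,nl)→34750 …(+8); best=4270 via (A,hash)
  {ABCDE}: card=1000; try (C,hash)→7670, (A,hash)→10670, (E,hash)→18560, (C,nl_idx)→19270, (D,hash)→25360, (C,merge)→29070 …(+12); best=7670 via (C,hash)

cost=7670; order=B,D,E,A,C; methods=nl_idx,nl_idx,hash,hash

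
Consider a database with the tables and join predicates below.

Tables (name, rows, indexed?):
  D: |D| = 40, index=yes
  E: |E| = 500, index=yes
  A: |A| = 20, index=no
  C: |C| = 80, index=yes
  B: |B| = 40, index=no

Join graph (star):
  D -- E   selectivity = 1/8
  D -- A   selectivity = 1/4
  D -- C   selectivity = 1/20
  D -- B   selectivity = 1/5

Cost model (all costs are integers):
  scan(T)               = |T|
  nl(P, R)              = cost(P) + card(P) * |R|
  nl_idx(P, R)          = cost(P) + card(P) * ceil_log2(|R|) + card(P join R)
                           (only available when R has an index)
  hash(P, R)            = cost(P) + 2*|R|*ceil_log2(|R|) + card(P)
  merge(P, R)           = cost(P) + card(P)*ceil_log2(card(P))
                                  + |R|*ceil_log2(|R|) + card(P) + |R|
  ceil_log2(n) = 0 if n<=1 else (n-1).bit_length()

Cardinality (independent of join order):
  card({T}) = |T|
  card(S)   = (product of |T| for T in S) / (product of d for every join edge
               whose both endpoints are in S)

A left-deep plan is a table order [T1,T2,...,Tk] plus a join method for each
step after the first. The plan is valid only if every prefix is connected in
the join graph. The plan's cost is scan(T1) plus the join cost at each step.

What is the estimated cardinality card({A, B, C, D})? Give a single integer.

6400

Tables in S: A(20), B(40), C(80), D(40)
Edges inside S: D-A(d=4), D-C(d=20), D-B(d=5)
numerator = 20 * 40 * 80 * 40 = 2560000
denominator = 4 * 20 * 5 = 400
card(S) = 2560000 / 400 = 6400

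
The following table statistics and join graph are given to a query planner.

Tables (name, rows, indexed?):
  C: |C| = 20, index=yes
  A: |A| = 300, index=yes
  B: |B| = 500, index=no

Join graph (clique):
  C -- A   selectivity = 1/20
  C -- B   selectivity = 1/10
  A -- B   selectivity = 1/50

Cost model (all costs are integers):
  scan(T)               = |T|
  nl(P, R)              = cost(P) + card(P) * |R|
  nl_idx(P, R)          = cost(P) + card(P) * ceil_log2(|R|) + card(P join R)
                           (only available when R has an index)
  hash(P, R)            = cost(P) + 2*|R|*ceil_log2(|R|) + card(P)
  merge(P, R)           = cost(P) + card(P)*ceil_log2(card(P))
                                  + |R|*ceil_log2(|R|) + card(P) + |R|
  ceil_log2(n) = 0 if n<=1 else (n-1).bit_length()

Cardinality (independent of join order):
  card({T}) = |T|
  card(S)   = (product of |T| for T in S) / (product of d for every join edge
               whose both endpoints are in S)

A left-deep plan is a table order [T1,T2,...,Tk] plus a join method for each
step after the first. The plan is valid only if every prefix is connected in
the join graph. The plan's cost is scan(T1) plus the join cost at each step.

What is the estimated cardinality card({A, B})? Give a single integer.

3000

Tables in S: A(300), B(500)
Edges inside S: A-B(d=50)
numerator = 300 * 500 = 150000
denominator = 50 = 50
card(S) = 150000 / 50 = 3000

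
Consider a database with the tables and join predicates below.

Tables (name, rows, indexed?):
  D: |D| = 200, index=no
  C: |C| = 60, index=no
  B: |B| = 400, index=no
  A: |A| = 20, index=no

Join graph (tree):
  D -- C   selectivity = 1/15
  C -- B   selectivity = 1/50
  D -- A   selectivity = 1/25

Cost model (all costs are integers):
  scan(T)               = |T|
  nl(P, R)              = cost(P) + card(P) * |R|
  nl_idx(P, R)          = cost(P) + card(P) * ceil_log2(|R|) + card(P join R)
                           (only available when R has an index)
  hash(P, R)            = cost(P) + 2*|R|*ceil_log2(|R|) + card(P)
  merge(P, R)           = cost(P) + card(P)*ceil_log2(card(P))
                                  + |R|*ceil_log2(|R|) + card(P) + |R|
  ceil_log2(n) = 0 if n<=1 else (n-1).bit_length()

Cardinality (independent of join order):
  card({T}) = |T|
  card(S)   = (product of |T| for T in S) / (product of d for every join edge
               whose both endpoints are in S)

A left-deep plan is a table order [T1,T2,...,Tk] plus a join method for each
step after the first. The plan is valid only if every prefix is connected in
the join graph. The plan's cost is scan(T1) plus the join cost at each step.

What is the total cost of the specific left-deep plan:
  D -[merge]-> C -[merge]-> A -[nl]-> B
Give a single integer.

step 1: scan D: cost=200, card=200
step 2: join C via merge
    card(P join C) = 200*60/(15) = 800
    cost = 200 + 200*8 + 60*6 + 200 + 60 = 2420
step 3: join A via merge
    card(P join A) = 800*20/(25) = 640
    cost = 2420 + 800*10 + 20*5 + 800 + 20 = 11340
step 4: join B via nl
    card(P join B) = 640*400/(50) = 5120
    cost = 11340 + 640*400 = 267340

267340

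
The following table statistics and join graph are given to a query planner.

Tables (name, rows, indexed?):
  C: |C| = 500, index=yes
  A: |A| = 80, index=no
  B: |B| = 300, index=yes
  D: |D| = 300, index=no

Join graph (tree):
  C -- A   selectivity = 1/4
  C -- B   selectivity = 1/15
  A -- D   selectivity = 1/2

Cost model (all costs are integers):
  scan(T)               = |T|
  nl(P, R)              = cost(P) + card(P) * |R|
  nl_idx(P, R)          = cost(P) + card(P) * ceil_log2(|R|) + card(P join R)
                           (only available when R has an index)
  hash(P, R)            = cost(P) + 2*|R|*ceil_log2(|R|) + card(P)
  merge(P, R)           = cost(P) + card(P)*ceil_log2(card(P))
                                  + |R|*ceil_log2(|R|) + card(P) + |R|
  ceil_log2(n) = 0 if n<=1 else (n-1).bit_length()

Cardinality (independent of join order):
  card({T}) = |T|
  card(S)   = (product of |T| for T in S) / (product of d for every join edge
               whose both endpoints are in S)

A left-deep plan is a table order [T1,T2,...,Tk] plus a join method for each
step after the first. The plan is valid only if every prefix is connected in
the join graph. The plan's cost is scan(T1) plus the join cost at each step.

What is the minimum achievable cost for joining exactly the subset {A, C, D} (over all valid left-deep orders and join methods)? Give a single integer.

17520

Selinger DP over subsets of {A,C,D}:
  {C}: scan cost=500, card=500
  {A}: scan cost=80, card=80
  {D}: scan cost=300, card=300
  {AC}: card=10000; try (A,hash)→2120, (C,merge)→5720, (A,merge)→6140, (C,hash)→9160, (C,nl_idx)→10800, (C,nl)→40080 …(+1); best=2120 via (A,hash)
  {AD}: card=12000; try (A,hash)→1720, (D,merge)→3720, (A,merge)→3940, (D,hash)→5560, (D,nl)→24080, (A,nl)→24300; best=1720 via (A,hash)
  {ACD}: card=1500000; try (D,hash)→17520, (C,hash)→22720, (D,merge)→155120, (C,merge)→186720, (C,nl_idx)→1609720, (D,nl)→3002120 …(+1); best=17520 via (D,hash)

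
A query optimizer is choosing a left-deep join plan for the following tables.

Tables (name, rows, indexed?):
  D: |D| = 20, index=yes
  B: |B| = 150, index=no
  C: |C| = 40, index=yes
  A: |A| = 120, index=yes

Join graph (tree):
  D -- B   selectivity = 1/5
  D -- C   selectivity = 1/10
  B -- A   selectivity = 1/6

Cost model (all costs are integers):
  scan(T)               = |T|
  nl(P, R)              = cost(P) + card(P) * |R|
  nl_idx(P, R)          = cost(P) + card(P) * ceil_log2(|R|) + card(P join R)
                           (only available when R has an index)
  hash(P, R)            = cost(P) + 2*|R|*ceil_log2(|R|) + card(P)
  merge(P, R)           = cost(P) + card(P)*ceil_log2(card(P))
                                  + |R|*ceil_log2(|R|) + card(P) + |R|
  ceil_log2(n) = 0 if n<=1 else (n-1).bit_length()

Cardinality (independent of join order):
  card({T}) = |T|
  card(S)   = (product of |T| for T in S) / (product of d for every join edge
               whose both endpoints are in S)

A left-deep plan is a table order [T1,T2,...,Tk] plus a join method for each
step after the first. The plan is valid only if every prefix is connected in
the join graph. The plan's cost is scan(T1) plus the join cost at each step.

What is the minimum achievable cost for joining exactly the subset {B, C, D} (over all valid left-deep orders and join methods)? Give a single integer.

Selinger DP over subsets of {B,C,D}:
  {D}: scan cost=20, card=20
  {B}: scan cost=150, card=150
  {C}: scan cost=40, card=40
  {BD}: card=600; try (D,hash)→500, (B,merge)→1490, (D,nl_idx)→1500, (D,merge)→1620, (B,hash)→2440, (B,nl)→3020 …(+1); best=500 via (D,hash)
  {CD}: card=80; try (C,nl_idx)→220, (D,hash)→280, (D,nl_idx)→320, (C,merge)→420, (D,merge)→440, (C,hash)→520 …(+2); best=220 via (C,nl_idx)
  {BCD}: card=2400; try (C,hash)→1580, (B,merge)→2210, (B,hash)→2700, (C,nl_idx)→6500, (C,merge)→7380, (B,nl)→12220 …(+1); best=1580 via (C,hash)

1580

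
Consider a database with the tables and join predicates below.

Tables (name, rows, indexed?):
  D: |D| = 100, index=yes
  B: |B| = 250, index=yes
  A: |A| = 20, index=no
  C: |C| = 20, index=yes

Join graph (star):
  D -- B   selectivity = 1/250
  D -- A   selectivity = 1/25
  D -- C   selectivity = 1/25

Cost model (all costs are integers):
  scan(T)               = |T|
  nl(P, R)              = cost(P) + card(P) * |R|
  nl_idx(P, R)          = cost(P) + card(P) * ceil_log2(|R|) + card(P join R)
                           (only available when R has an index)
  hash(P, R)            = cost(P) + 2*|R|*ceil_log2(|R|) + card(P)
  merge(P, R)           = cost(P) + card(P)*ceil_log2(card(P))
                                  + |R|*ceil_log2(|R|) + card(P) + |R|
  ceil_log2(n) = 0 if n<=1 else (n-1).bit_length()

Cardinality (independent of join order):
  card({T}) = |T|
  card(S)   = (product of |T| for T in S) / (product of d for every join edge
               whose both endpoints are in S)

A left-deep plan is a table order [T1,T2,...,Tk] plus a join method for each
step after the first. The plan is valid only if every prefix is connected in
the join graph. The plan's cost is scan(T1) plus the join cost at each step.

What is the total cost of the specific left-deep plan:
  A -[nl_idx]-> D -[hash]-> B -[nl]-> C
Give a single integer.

step 1: scan A: cost=20, card=20
step 2: join D via nl_idx
    card(P join D) = 20*100/(25) = 80
    cost = 20 + 20*7 + 80 = 240
step 3: join B via hash
    card(P join B) = 80*250/(250) = 80
    cost = 240 + 2*250*8 + 80 = 4320
step 4: join C via nl
    card(P join C) = 80*20/(25) = 64
    cost = 4320 + 80*20 = 5920

5920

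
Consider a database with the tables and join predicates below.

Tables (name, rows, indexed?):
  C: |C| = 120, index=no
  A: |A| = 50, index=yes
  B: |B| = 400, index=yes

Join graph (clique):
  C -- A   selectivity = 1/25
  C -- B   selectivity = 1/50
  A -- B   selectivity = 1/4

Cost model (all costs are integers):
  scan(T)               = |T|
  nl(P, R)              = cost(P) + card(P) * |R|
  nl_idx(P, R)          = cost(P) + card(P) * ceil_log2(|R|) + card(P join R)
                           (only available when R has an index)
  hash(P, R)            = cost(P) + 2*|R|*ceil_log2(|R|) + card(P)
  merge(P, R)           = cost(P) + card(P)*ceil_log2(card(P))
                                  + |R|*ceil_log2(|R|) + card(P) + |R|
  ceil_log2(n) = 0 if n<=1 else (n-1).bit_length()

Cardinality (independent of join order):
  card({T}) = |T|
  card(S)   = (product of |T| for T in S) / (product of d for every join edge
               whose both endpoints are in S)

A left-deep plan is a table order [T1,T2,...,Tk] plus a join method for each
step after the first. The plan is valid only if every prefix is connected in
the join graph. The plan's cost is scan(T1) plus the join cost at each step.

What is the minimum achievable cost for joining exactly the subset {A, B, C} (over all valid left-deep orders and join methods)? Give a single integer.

3480

Selinger DP over subsets of {A,B,C}:
  {C}: scan cost=120, card=120
  {A}: scan cost=50, card=50
  {B}: scan cost=400, card=400
  {AC}: card=240; try (A,hash)→840, (A,nl_idx)→1080, (C,merge)→1360, (A,merge)→1430, (C,hash)→1780, (C,nl)→6050 …(+1); best=840 via (A,hash)
  {BC}: card=960; try (B,nl_idx)→2160, (C,hash)→2480, (B,merge)→5080, (C,merge)→5360, (B,hash)→7440, (B,nl)→48120 …(+1); best=2160 via (B,nl_idx)
  {AB}: card=5000; try (A,hash)→1400, (B,merge)→4400, (A,merge)→4750, (B,nl_idx)→5500, (B,hash)→7300, (A,nl_idx)→7800 …(+2); best=1400 via (A,hash)
  {ABC}: card=480; try (B,nl_idx)→3480, (A,hash)→3720, (B,merge)→7000, (C,hash)→8080, (B,hash)→8280, (A,nl_idx)→8400 …(+5); best=3480 via (B,nl_idx)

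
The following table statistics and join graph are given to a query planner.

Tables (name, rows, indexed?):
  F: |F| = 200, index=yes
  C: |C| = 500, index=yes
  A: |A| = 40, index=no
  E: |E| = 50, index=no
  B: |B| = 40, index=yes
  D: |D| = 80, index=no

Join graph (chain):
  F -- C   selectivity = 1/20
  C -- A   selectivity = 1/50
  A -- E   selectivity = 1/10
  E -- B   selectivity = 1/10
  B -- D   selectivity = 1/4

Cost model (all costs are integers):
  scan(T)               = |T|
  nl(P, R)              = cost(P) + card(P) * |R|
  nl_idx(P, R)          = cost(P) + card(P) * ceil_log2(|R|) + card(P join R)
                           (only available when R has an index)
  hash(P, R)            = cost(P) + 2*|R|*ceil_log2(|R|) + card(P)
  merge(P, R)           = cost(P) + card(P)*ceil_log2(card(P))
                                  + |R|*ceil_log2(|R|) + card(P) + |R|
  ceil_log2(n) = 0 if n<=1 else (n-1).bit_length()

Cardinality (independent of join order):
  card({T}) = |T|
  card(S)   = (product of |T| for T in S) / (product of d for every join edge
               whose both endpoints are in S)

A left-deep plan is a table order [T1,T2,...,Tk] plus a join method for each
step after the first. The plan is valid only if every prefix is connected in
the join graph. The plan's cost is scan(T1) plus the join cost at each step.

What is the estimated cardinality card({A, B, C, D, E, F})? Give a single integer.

Tables in S: A(40), B(40), C(500), D(80), E(50), F(200)
Edges inside S: F-C(d=20), C-A(d=50), A-E(d=10), E-B(d=10), B-D(d=4)
numerator = 40 * 40 * 500 * 80 * 50 * 200 = 640000000000
denominator = 20 * 50 * 10 * 10 * 4 = 400000
card(S) = 640000000000 / 400000 = 1600000

1600000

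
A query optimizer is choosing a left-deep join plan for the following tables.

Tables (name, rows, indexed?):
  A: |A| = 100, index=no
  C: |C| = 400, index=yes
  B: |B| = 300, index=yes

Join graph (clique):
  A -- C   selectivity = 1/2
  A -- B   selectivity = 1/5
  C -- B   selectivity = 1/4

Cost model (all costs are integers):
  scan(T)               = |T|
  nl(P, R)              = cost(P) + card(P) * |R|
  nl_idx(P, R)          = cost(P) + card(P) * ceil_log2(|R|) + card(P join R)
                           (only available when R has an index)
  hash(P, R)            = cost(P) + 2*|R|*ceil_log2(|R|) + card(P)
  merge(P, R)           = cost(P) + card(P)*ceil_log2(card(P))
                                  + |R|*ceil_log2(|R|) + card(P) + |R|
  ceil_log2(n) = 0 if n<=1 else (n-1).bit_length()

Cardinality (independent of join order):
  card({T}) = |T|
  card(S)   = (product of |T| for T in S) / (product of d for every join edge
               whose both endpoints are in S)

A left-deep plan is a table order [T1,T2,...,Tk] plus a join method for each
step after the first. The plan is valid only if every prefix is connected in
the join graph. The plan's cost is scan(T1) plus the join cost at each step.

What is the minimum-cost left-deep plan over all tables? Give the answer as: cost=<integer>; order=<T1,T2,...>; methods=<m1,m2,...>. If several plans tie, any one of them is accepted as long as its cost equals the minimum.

cost=15200; order=B,A,C; methods=hash,hash

Selinger DP (subsets sized 1..n):
  {A}: scan cost=100, card=100
  {C}: scan cost=400, card=400
  {B}: scan cost=300, card=300
  {AC}: card=20000; try (A,hash)→2200, (C,merge)→4900, (A,merge)→5200, (C,hash)→7400, (C,nl_idx)→21000, (C,nl)→40100 …(+1); best=2200 via (A,hash)
  {AB}: card=6000; try (A,hash)→2000, (B,merge)→3900, (A,merge)→4100, (B,hash)→5600, (B,nl_idx)→7000, (B,nl)→30100 …(+1); best=2000 via (A,hash)
  {BC}: card=30000; try (B,hash)→6200, (C,merge)→7300, (B,merge)→7400, (C,hash)→7800, (C,nl_idx)→33000, (B,nl_idx)→34000 …(+2); best=6200 via (B,hash)
  {ABC}: card=300000; try (C,hash)→15200, (B,hash)→27600, (A,hash)→37600, (C,merge)→90000, (B,merge)→325200, (C,nl_idx)→356000 …(+5); best=15200 via (C,hash)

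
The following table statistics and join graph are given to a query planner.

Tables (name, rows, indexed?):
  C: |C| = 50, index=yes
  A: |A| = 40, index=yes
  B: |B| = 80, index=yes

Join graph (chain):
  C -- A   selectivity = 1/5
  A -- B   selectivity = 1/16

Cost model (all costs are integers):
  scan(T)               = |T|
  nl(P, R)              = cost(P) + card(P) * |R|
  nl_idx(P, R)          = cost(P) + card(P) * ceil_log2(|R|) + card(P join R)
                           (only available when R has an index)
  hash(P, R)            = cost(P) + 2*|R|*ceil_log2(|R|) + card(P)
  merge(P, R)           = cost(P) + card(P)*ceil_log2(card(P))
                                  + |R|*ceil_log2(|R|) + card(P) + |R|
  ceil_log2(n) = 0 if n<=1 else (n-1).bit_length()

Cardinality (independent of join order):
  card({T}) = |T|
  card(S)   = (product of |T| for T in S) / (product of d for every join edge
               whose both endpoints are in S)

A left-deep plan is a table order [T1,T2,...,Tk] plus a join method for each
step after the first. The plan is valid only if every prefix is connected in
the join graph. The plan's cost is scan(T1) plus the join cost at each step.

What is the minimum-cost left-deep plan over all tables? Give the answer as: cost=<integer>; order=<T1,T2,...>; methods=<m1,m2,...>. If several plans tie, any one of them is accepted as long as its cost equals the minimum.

Selinger DP (subsets sized 1..n):
  {C}: scan cost=50, card=50
  {A}: scan cost=40, card=40
  {B}: scan cost=80, card=80
  {AC}: card=400; try (A,hash)→580, (C,merge)→670, (C,hash)→680, (C,nl_idx)→680, (A,merge)→680, (A,nl_idx)→750 …(+2); best=580 via (A,hash)
  {AB}: card=200; try (B,nl_idx)→520, (A,hash)→640, (A,nl_idx)→760, (B,merge)→960, (A,merge)→1000, (B,hash)→1200 …(+2); best=520 via (B,nl_idx)
  {ABC}: card=2000; try (C,hash)→1320, (B,hash)→2100, (C,merge)→2670, (C,nl_idx)→3720, (B,merge)→5220, (B,nl_idx)→5380 …(+2); best=1320 via (C,hash)

cost=1320; order=A,B,C; methods=nl_idx,hash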